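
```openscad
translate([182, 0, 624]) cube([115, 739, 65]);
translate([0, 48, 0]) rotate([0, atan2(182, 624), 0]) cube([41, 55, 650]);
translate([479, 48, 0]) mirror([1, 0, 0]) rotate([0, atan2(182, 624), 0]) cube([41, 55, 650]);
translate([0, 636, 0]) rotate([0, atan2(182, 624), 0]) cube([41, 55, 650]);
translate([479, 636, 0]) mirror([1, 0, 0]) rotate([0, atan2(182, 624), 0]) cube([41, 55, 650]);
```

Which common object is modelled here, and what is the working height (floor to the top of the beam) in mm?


A sawhorse. The overall height is 689 mm.

A beam across two mirrored pairs of raked legs — a sawhorse. The beam's underside is at z = 624 (matching the legs' vertical rise in atan2(182, 624)) and the beam is 65 mm tall, so its top is at 624 + 65 = 689 mm. The raked legs top out at the beam's underside, so that is the highest point.


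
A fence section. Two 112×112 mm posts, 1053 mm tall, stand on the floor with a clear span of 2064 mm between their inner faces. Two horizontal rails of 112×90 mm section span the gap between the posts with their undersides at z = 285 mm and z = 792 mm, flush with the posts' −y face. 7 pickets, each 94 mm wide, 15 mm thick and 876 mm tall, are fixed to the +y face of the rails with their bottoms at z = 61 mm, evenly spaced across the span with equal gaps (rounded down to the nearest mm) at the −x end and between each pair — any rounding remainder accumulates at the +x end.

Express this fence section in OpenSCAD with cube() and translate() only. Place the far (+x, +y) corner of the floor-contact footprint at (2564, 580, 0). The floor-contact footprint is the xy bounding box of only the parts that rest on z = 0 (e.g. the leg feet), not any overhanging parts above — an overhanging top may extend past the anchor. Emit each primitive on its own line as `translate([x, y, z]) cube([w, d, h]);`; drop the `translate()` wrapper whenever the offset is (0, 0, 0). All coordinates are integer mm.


translate([276, 468, 0]) cube([112, 112, 1053]);
translate([2452, 468, 0]) cube([112, 112, 1053]);
translate([388, 468, 285]) cube([2064, 112, 90]);
translate([388, 468, 792]) cube([2064, 112, 90]);
translate([563, 580, 61]) cube([94, 15, 876]);
translate([832, 580, 61]) cube([94, 15, 876]);
translate([1101, 580, 61]) cube([94, 15, 876]);
translate([1370, 580, 61]) cube([94, 15, 876]);
translate([1639, 580, 61]) cube([94, 15, 876]);
translate([1908, 580, 61]) cube([94, 15, 876]);
translate([2177, 580, 61]) cube([94, 15, 876]);


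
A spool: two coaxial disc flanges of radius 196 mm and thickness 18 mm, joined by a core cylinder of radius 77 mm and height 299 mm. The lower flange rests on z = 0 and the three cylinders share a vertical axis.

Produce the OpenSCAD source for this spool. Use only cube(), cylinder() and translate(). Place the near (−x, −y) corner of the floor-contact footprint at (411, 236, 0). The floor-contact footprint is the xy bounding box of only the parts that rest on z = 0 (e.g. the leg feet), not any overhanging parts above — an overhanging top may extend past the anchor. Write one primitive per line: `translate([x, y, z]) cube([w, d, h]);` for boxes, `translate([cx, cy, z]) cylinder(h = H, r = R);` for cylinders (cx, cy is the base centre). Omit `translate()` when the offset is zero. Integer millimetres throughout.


translate([607, 432, 0]) cylinder(h = 18, r = 196);
translate([607, 432, 18]) cylinder(h = 299, r = 77);
translate([607, 432, 317]) cylinder(h = 18, r = 196);


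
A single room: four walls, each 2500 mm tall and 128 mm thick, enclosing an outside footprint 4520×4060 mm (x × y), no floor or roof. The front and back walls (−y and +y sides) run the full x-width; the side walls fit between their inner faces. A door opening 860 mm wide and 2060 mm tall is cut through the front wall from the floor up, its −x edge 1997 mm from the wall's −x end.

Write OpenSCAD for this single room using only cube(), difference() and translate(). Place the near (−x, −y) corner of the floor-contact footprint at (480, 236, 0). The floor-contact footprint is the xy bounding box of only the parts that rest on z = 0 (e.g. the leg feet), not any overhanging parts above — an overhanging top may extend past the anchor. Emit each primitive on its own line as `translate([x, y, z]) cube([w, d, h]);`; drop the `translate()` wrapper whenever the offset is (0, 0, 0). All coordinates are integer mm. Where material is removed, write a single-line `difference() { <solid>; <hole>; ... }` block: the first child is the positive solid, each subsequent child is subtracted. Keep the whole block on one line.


difference() { translate([480, 236, 0]) cube([4520, 128, 2500]); translate([2477, 236, 0]) cube([860, 128, 2060]); }
translate([480, 4168, 0]) cube([4520, 128, 2500]);
translate([480, 364, 0]) cube([128, 3804, 2500]);
translate([4872, 364, 0]) cube([128, 3804, 2500]);


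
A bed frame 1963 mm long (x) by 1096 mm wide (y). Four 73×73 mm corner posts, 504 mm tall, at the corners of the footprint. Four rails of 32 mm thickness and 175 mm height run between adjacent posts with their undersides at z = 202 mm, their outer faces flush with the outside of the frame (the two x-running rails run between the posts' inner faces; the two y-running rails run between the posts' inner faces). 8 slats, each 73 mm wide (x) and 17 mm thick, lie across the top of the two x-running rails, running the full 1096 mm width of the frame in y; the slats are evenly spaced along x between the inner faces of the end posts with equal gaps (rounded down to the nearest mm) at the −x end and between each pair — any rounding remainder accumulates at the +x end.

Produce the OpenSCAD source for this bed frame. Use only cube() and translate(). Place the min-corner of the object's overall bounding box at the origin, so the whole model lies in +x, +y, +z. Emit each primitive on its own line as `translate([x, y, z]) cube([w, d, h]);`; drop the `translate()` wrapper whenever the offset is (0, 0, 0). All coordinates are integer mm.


cube([73, 73, 504]);
translate([0, 1023, 0]) cube([73, 73, 504]);
translate([1890, 0, 0]) cube([73, 73, 504]);
translate([1890, 1023, 0]) cube([73, 73, 504]);
translate([73, 0, 202]) cube([1817, 32, 175]);
translate([73, 1064, 202]) cube([1817, 32, 175]);
translate([0, 73, 202]) cube([32, 950, 175]);
translate([1931, 73, 202]) cube([32, 950, 175]);
translate([210, 0, 377]) cube([73, 1096, 17]);
translate([420, 0, 377]) cube([73, 1096, 17]);
translate([630, 0, 377]) cube([73, 1096, 17]);
translate([840, 0, 377]) cube([73, 1096, 17]);
translate([1050, 0, 377]) cube([73, 1096, 17]);
translate([1260, 0, 377]) cube([73, 1096, 17]);
translate([1470, 0, 377]) cube([73, 1096, 17]);
translate([1680, 0, 377]) cube([73, 1096, 17]);


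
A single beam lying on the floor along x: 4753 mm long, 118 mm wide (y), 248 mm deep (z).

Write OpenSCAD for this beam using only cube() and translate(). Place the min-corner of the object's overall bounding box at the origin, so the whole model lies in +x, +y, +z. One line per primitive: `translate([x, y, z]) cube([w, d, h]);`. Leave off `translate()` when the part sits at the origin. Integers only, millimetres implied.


cube([4753, 118, 248]);


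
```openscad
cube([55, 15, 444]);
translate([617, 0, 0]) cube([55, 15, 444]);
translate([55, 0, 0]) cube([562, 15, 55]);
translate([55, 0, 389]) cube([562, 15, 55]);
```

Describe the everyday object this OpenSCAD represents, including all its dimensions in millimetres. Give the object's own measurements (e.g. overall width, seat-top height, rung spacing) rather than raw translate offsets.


A rectangular picture frame lying in the x–z plane (depth along y). The opening is 562 mm wide (x) by 334 mm tall (z), surrounded by a border 55 mm wide on all four sides. The frame is 15 mm deep and is made of two full-height vertical stiles with two horizontal rails fitted between them.


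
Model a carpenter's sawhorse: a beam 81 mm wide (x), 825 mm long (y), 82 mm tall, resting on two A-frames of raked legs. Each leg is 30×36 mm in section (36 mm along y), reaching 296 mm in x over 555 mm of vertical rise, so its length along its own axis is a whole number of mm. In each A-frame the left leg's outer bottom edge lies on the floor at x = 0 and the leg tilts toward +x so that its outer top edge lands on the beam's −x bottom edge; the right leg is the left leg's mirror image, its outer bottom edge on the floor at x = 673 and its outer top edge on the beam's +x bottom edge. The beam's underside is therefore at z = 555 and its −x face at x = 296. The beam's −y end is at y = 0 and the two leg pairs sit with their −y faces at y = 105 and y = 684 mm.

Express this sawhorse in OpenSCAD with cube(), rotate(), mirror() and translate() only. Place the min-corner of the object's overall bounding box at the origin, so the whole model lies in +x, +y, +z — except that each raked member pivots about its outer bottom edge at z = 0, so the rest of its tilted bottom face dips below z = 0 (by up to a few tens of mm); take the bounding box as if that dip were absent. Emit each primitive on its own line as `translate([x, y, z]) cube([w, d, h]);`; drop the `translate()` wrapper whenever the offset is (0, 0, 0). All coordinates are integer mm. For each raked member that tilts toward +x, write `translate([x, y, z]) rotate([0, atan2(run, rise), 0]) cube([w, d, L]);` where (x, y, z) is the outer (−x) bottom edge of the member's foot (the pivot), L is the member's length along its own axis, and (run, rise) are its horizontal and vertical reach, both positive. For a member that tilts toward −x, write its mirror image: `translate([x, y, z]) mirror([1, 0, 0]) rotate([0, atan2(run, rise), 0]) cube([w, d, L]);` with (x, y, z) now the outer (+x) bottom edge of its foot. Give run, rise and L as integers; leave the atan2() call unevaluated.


// leg length = √(296² + 555²) = 629
// right-leg outer foot x = 2·296 + 81 = 673
// beam min-corner = (296, 0, 555)
translate([296, 0, 555]) cube([81, 825, 82]);
translate([0, 105, 0]) rotate([0, atan2(296, 555), 0]) cube([30, 36, 629]);
translate([673, 105, 0]) mirror([1, 0, 0]) rotate([0, atan2(296, 555), 0]) cube([30, 36, 629]);
translate([0, 684, 0]) rotate([0, atan2(296, 555), 0]) cube([30, 36, 629]);
translate([673, 684, 0]) mirror([1, 0, 0]) rotate([0, atan2(296, 555), 0]) cube([30, 36, 629]);


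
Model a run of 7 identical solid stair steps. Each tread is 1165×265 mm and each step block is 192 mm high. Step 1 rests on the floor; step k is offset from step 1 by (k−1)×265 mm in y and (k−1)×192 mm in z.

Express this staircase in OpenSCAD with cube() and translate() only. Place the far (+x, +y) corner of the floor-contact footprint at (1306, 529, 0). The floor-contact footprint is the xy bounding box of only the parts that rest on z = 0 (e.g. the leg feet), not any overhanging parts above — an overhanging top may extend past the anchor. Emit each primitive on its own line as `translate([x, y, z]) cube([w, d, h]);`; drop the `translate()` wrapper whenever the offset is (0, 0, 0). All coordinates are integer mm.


translate([141, 264, 0]) cube([1165, 265, 192]);
translate([141, 529, 192]) cube([1165, 265, 192]);
translate([141, 794, 384]) cube([1165, 265, 192]);
translate([141, 1059, 576]) cube([1165, 265, 192]);
translate([141, 1324, 768]) cube([1165, 265, 192]);
translate([141, 1589, 960]) cube([1165, 265, 192]);
translate([141, 1854, 1152]) cube([1165, 265, 192]);


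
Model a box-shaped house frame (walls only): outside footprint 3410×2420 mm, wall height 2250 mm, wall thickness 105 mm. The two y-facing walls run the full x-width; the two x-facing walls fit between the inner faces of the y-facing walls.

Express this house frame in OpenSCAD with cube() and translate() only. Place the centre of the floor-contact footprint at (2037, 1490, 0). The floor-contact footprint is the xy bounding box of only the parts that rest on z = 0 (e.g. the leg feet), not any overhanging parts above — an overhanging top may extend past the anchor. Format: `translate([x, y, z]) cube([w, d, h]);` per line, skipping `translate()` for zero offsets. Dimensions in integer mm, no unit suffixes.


translate([332, 280, 0]) cube([3410, 105, 2250]);
translate([332, 2595, 0]) cube([3410, 105, 2250]);
translate([332, 385, 0]) cube([105, 2210, 2250]);
translate([3637, 385, 0]) cube([105, 2210, 2250]);


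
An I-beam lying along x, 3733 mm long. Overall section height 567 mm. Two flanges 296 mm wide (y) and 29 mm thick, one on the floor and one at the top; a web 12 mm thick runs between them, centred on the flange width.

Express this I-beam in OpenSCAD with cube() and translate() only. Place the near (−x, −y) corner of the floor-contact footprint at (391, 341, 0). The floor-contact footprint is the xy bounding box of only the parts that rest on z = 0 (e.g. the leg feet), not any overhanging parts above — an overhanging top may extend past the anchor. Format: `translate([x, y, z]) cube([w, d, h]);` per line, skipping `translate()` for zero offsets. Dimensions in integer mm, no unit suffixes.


translate([391, 341, 0]) cube([3733, 296, 29]);
translate([391, 483, 29]) cube([3733, 12, 509]);
translate([391, 341, 538]) cube([3733, 296, 29]);


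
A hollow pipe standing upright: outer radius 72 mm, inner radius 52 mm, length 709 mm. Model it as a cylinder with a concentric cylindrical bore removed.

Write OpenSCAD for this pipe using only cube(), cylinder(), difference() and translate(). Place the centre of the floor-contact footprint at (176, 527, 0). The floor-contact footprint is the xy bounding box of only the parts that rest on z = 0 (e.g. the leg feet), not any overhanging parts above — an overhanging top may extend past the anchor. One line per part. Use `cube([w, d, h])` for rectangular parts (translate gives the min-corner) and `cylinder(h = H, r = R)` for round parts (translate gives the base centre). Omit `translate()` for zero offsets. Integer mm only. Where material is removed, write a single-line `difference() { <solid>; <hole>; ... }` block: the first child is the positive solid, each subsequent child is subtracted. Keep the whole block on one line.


difference() { translate([176, 527, 0]) cylinder(h = 709, r = 72); translate([176, 527, 0]) cylinder(h = 709, r = 52); }


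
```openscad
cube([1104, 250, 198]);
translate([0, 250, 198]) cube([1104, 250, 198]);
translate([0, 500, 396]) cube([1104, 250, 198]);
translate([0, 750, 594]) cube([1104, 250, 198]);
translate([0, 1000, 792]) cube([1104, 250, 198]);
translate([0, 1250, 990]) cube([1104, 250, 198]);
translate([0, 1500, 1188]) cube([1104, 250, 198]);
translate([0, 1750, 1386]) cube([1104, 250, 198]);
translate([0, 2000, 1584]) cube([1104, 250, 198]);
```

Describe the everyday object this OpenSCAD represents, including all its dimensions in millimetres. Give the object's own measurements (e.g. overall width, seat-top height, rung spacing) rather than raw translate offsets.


A straight staircase of 9 solid steps. Each step is 1104 mm wide (x), 250 mm deep (y, the going) and 198 mm tall (the rise). The first step rests on the floor; each subsequent step sits one going further in +y and one rise higher in +z, directly behind and above the previous step with no overlap.


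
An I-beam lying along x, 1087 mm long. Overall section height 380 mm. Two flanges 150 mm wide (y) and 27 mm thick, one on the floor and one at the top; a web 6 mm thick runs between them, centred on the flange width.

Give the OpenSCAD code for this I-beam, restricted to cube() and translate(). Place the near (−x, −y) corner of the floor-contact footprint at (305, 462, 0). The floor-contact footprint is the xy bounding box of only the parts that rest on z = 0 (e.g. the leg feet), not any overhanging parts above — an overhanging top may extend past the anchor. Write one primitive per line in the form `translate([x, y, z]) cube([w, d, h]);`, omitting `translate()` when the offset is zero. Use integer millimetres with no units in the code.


translate([305, 462, 0]) cube([1087, 150, 27]);
translate([305, 534, 27]) cube([1087, 6, 326]);
translate([305, 462, 353]) cube([1087, 150, 27]);


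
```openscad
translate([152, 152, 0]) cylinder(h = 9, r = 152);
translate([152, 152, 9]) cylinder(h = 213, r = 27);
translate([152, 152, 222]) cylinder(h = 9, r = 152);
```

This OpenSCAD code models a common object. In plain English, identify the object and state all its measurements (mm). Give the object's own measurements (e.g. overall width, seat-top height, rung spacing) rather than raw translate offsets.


A spool: two coaxial disc flanges of radius 152 mm and thickness 9 mm, joined by a core cylinder of radius 27 mm and height 213 mm. The lower flange rests on z = 0 and the three cylinders share a vertical axis.


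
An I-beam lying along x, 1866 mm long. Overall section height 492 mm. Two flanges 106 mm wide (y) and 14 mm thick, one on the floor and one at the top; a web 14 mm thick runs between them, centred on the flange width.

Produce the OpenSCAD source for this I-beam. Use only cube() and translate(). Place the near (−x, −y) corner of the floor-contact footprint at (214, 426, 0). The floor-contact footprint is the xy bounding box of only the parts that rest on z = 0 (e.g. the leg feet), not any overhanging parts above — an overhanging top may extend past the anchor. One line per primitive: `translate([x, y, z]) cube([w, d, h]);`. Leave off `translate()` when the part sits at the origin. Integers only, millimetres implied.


translate([214, 426, 0]) cube([1866, 106, 14]);
translate([214, 472, 14]) cube([1866, 14, 464]);
translate([214, 426, 478]) cube([1866, 106, 14]);


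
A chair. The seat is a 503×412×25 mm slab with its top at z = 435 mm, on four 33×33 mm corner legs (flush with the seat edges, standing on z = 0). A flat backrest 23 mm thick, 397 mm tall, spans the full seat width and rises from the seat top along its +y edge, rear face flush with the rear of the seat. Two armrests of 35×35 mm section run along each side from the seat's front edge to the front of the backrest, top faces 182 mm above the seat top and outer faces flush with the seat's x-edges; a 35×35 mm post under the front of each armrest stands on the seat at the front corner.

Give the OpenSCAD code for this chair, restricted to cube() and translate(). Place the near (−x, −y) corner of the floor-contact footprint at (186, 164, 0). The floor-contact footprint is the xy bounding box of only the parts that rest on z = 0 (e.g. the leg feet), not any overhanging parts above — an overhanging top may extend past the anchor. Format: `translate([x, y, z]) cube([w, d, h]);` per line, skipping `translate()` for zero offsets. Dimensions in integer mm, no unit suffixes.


// leg_h = 435 - 25 = 410
// arm post h = 182 - 35 = 147
translate([186, 164, 410]) cube([503, 412, 25]);
translate([186, 164, 0]) cube([33, 33, 410]);
translate([656, 164, 0]) cube([33, 33, 410]);
translate([186, 543, 0]) cube([33, 33, 410]);
translate([656, 543, 0]) cube([33, 33, 410]);
translate([186, 553, 435]) cube([503, 23, 397]);
translate([186, 164, 582]) cube([35, 389, 35]);
translate([654, 164, 582]) cube([35, 389, 35]);
translate([186, 164, 435]) cube([35, 35, 147]);
translate([654, 164, 435]) cube([35, 35, 147]);


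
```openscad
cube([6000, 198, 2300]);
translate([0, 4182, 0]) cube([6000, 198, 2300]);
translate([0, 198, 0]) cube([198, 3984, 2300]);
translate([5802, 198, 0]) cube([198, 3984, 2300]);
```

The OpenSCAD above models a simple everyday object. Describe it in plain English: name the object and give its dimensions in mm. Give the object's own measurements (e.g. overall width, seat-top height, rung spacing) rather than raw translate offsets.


The wall frame of a small rectangular building: four walls, each 2300 mm tall and 198 mm thick, enclosing a footprint 6000 mm (x) by 4380 mm (y) outside-to-outside, with no floor or roof. The front and back walls (the −y and +y sides) span the full width; the two side walls fit between them.


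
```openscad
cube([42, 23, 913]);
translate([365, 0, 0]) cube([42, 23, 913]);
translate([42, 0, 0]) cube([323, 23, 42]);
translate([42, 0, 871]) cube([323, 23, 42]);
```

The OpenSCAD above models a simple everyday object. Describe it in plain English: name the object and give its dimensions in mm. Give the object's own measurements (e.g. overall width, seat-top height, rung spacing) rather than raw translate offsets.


A rectangular picture frame lying in the x–z plane (depth along y). The opening is 323 mm wide (x) by 829 mm tall (z), surrounded by a border 42 mm wide on all four sides. The frame is 23 mm deep and is made of two full-height vertical stiles with two horizontal rails fitted between them.


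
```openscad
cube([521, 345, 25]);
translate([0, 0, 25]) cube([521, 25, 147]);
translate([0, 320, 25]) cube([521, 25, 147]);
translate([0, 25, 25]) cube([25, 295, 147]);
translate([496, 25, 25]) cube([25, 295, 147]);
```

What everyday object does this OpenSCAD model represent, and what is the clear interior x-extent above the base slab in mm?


An open box. The internal width is 471 mm.

A 521×345 base slab with four walls standing on it — an open box. The base is 521 mm wide and the walls are 25 mm thick, so the internal width is 521 − 2 × 25 = 471 mm.


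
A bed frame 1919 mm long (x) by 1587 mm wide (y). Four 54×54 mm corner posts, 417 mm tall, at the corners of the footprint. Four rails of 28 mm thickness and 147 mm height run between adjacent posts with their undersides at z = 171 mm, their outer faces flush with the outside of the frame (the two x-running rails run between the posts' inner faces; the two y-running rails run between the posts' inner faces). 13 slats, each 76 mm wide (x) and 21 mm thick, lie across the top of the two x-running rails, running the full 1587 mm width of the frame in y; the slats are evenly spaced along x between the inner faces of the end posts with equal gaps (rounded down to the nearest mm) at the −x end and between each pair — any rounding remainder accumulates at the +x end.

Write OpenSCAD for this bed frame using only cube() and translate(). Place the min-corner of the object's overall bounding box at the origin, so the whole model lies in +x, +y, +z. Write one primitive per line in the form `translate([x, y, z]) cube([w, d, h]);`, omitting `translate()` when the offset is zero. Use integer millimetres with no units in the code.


// slat z = rail_z + rail_h = 171 + 147 = 318
// slat gap = ⌊(1811 − 13·76) / 14⌋ = 58
cube([54, 54, 417]);
translate([0, 1533, 0]) cube([54, 54, 417]);
translate([1865, 0, 0]) cube([54, 54, 417]);
translate([1865, 1533, 0]) cube([54, 54, 417]);
translate([54, 0, 171]) cube([1811, 28, 147]);
translate([54, 1559, 171]) cube([1811, 28, 147]);
translate([0, 54, 171]) cube([28, 1479, 147]);
translate([1891, 54, 171]) cube([28, 1479, 147]);
translate([112, 0, 318]) cube([76, 1587, 21]);
translate([246, 0, 318]) cube([76, 1587, 21]);
translate([380, 0, 318]) cube([76, 1587, 21]);
translate([514, 0, 318]) cube([76, 1587, 21]);
translate([648, 0, 318]) cube([76, 1587, 21]);
translate([782, 0, 318]) cube([76, 1587, 21]);
translate([916, 0, 318]) cube([76, 1587, 21]);
translate([1050, 0, 318]) cube([76, 1587, 21]);
translate([1184, 0, 318]) cube([76, 1587, 21]);
translate([1318, 0, 318]) cube([76, 1587, 21]);
translate([1452, 0, 318]) cube([76, 1587, 21]);
translate([1586, 0, 318]) cube([76, 1587, 21]);
translate([1720, 0, 318]) cube([76, 1587, 21]);


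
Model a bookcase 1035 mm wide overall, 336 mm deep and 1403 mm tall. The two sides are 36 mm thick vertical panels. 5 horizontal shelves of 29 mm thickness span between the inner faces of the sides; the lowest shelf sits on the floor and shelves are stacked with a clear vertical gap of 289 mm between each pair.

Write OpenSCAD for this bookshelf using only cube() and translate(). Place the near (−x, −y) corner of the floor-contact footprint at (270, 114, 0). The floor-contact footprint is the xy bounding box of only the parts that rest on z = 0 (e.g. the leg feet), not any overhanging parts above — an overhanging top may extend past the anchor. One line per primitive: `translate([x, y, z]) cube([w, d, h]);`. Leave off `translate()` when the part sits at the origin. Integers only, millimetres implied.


translate([270, 114, 0]) cube([36, 336, 1403]);
translate([1269, 114, 0]) cube([36, 336, 1403]);
translate([306, 114, 0]) cube([963, 336, 29]);
translate([306, 114, 318]) cube([963, 336, 29]);
translate([306, 114, 636]) cube([963, 336, 29]);
translate([306, 114, 954]) cube([963, 336, 29]);
translate([306, 114, 1272]) cube([963, 336, 29]);


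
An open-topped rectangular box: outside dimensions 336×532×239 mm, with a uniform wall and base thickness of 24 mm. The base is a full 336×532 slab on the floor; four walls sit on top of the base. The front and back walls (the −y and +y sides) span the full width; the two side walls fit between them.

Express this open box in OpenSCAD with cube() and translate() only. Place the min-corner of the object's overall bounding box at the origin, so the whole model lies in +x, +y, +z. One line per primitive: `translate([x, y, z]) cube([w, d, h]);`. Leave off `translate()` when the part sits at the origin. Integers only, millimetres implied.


cube([336, 532, 24]);
translate([0, 0, 24]) cube([336, 24, 215]);
translate([0, 508, 24]) cube([336, 24, 215]);
translate([0, 24, 24]) cube([24, 484, 215]);
translate([312, 24, 24]) cube([24, 484, 215]);


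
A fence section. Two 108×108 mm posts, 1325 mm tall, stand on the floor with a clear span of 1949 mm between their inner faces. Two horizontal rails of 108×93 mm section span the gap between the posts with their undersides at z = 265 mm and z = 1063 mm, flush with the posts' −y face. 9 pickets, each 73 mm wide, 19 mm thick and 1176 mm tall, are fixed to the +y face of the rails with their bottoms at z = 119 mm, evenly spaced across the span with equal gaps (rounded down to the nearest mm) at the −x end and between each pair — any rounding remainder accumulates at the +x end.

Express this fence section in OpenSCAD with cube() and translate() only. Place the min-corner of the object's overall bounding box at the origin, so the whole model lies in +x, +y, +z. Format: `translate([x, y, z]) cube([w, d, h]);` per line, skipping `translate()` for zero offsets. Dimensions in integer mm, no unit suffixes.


cube([108, 108, 1325]);
translate([2057, 0, 0]) cube([108, 108, 1325]);
translate([108, 0, 265]) cube([1949, 108, 93]);
translate([108, 0, 1063]) cube([1949, 108, 93]);
translate([237, 108, 119]) cube([73, 19, 1176]);
translate([439, 108, 119]) cube([73, 19, 1176]);
translate([641, 108, 119]) cube([73, 19, 1176]);
translate([843, 108, 119]) cube([73, 19, 1176]);
translate([1045, 108, 119]) cube([73, 19, 1176]);
translate([1247, 108, 119]) cube([73, 19, 1176]);
translate([1449, 108, 119]) cube([73, 19, 1176]);
translate([1651, 108, 119]) cube([73, 19, 1176]);
translate([1853, 108, 119]) cube([73, 19, 1176]);


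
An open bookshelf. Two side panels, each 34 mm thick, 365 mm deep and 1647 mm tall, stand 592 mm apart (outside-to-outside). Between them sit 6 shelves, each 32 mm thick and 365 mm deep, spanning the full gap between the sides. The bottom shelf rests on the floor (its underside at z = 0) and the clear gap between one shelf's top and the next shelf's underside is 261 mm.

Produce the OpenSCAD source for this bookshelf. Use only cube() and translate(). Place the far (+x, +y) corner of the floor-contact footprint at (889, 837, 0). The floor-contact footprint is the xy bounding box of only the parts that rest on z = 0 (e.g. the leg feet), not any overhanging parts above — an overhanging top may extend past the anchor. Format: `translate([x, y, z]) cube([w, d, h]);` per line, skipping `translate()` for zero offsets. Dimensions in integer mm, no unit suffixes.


translate([297, 472, 0]) cube([34, 365, 1647]);
translate([855, 472, 0]) cube([34, 365, 1647]);
translate([331, 472, 0]) cube([524, 365, 32]);
translate([331, 472, 293]) cube([524, 365, 32]);
translate([331, 472, 586]) cube([524, 365, 32]);
translate([331, 472, 879]) cube([524, 365, 32]);
translate([331, 472, 1172]) cube([524, 365, 32]);
translate([331, 472, 1465]) cube([524, 365, 32]);


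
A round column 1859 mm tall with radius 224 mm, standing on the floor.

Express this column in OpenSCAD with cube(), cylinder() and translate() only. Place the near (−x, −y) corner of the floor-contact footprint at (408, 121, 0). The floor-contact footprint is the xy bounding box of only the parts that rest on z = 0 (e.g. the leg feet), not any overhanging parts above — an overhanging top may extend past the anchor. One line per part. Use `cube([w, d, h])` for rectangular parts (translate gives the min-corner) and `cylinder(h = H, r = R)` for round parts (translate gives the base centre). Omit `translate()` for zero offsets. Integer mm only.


translate([632, 345, 0]) cylinder(h = 1859, r = 224);


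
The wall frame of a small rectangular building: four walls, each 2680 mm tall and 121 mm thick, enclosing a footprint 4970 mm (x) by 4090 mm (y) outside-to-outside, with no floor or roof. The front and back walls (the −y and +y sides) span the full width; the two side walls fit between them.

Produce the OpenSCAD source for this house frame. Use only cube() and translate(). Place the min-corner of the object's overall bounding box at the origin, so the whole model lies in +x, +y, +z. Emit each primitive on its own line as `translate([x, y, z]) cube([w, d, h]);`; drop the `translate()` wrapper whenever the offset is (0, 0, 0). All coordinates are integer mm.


cube([4970, 121, 2680]);
translate([0, 3969, 0]) cube([4970, 121, 2680]);
translate([0, 121, 0]) cube([121, 3848, 2680]);
translate([4849, 121, 0]) cube([121, 3848, 2680]);


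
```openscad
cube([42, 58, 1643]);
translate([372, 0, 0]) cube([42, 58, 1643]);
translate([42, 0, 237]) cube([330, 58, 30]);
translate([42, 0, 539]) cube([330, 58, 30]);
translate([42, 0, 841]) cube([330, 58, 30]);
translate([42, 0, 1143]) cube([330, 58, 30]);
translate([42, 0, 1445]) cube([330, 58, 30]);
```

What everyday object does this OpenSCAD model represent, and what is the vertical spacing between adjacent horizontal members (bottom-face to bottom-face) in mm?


A ladder. The rung spacing is 302 mm.

Two tall 42×58 posts with 5 short bars between them — a ladder. Adjacent rungs sit at z = 237 and z = 539, so the spacing is 539 − 237 = 302 mm.


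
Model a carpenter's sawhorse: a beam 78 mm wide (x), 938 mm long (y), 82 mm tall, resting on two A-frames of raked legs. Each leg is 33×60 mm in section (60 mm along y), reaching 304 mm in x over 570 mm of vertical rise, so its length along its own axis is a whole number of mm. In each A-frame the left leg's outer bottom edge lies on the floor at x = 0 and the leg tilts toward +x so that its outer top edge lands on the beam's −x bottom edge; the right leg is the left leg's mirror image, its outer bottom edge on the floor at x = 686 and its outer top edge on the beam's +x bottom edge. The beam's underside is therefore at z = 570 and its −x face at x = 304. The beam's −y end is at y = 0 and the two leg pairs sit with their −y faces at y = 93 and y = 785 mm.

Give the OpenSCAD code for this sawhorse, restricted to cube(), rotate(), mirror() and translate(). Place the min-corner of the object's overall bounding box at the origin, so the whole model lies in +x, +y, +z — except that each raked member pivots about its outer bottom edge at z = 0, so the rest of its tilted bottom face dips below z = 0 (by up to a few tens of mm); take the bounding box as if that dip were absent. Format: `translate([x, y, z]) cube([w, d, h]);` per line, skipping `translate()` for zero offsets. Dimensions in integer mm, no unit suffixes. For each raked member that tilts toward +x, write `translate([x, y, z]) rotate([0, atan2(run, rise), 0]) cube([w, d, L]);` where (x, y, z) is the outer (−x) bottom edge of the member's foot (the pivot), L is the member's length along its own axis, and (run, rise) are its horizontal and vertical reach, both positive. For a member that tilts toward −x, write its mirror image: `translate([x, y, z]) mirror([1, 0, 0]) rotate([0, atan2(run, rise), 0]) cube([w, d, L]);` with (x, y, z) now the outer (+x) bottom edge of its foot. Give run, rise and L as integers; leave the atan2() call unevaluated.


// leg length = √(304² + 570²) = 646
// right-leg outer foot x = 2·304 + 78 = 686
// beam min-corner = (304, 0, 570)
translate([304, 0, 570]) cube([78, 938, 82]);
translate([0, 93, 0]) rotate([0, atan2(304, 570), 0]) cube([33, 60, 646]);
translate([686, 93, 0]) mirror([1, 0, 0]) rotate([0, atan2(304, 570), 0]) cube([33, 60, 646]);
translate([0, 785, 0]) rotate([0, atan2(304, 570), 0]) cube([33, 60, 646]);
translate([686, 785, 0]) mirror([1, 0, 0]) rotate([0, atan2(304, 570), 0]) cube([33, 60, 646]);


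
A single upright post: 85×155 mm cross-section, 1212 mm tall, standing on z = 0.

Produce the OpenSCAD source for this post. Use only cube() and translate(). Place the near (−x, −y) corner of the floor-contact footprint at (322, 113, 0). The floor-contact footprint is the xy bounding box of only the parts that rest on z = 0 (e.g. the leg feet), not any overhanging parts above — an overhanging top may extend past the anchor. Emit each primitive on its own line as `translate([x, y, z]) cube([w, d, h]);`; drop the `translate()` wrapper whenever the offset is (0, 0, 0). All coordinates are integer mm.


translate([322, 113, 0]) cube([85, 155, 1212]);


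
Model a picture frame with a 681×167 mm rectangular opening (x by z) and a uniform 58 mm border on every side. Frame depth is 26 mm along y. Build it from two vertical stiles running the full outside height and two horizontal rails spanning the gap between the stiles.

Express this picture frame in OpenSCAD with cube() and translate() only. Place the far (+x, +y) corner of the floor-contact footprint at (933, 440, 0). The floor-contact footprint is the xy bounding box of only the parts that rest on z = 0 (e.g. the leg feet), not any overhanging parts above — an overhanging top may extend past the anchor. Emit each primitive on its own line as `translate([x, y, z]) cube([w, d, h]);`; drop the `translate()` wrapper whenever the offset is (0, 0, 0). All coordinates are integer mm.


translate([136, 414, 0]) cube([58, 26, 283]);
translate([875, 414, 0]) cube([58, 26, 283]);
translate([194, 414, 0]) cube([681, 26, 58]);
translate([194, 414, 225]) cube([681, 26, 58]);


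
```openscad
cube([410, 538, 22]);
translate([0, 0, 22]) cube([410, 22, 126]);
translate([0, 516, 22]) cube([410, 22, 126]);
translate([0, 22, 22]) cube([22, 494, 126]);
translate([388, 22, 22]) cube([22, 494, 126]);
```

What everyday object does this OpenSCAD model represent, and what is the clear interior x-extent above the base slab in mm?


An open box. The internal width is 366 mm.

A 410×538 base slab with four walls standing on it — an open box. The base is 410 mm wide and the walls are 22 mm thick, so the internal width is 410 − 2 × 22 = 366 mm.


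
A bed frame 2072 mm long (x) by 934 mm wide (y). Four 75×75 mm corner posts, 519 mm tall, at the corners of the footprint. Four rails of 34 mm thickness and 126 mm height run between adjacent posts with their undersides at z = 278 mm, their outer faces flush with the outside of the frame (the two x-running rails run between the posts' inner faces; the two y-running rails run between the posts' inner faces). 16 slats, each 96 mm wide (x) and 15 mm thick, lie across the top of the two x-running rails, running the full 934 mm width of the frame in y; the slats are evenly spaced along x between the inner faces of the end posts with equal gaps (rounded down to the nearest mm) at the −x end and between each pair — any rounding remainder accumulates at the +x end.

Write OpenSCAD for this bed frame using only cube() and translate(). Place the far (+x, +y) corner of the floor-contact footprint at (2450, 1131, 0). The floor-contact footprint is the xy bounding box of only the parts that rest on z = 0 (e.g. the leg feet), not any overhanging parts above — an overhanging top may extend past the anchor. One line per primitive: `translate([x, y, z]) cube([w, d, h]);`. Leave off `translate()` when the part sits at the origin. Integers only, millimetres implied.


translate([378, 197, 0]) cube([75, 75, 519]);
translate([378, 1056, 0]) cube([75, 75, 519]);
translate([2375, 197, 0]) cube([75, 75, 519]);
translate([2375, 1056, 0]) cube([75, 75, 519]);
translate([453, 197, 278]) cube([1922, 34, 126]);
translate([453, 1097, 278]) cube([1922, 34, 126]);
translate([378, 272, 278]) cube([34, 784, 126]);
translate([2416, 272, 278]) cube([34, 784, 126]);
translate([475, 197, 404]) cube([96, 934, 15]);
translate([593, 197, 404]) cube([96, 934, 15]);
translate([711, 197, 404]) cube([96, 934, 15]);
translate([829, 197, 404]) cube([96, 934, 15]);
translate([947, 197, 404]) cube([96, 934, 15]);
translate([1065, 197, 404]) cube([96, 934, 15]);
translate([1183, 197, 404]) cube([96, 934, 15]);
translate([1301, 197, 404]) cube([96, 934, 15]);
translate([1419, 197, 404]) cube([96, 934, 15]);
translate([1537, 197, 404]) cube([96, 934, 15]);
translate([1655, 197, 404]) cube([96, 934, 15]);
translate([1773, 197, 404]) cube([96, 934, 15]);
translate([1891, 197, 404]) cube([96, 934, 15]);
translate([2009, 197, 404]) cube([96, 934, 15]);
translate([2127, 197, 404]) cube([96, 934, 15]);
translate([2245, 197, 404]) cube([96, 934, 15]);


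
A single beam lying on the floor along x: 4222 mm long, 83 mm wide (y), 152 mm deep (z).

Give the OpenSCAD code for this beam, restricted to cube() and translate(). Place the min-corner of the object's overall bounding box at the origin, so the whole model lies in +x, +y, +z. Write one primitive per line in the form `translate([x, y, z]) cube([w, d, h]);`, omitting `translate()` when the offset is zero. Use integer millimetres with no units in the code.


cube([4222, 83, 152]);


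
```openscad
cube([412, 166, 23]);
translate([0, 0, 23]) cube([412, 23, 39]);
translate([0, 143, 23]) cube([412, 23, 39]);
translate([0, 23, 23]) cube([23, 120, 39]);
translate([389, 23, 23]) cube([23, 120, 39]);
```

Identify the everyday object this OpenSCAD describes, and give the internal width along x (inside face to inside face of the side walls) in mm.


An open box. The internal width is 366 mm.

A 412×166 base slab with four walls standing on it — an open box. The base is 412 mm wide and the walls are 23 mm thick, so the internal width is 412 − 2 × 23 = 366 mm.


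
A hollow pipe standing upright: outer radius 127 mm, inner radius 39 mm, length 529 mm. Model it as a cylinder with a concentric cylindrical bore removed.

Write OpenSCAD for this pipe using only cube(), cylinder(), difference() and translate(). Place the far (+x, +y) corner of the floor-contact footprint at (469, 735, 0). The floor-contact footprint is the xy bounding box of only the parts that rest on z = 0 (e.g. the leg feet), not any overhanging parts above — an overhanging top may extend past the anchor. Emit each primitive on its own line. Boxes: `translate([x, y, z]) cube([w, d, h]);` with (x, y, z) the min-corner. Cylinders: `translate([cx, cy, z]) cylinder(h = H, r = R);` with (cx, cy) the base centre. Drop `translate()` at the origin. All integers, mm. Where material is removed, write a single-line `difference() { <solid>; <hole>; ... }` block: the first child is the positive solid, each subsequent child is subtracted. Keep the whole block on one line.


difference() { translate([342, 608, 0]) cylinder(h = 529, r = 127); translate([342, 608, 0]) cylinder(h = 529, r = 39); }


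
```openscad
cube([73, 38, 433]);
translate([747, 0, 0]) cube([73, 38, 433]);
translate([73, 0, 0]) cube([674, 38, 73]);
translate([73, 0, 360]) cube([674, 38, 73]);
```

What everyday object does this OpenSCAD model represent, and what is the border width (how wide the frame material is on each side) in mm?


A picture frame. The border width is 73 mm.

Four thin pieces enclosing a rectangular opening — a picture frame. The two full-height stiles are 433 mm tall; the top rail sits at z = 360 and is 73 mm tall, so the border above the opening is 433 − 360 = 73 mm, matching the stile x-width.
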